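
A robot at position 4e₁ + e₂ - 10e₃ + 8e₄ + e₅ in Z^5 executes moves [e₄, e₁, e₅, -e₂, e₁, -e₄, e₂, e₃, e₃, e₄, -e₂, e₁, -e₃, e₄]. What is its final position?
(7, 0, -9, 10, 2)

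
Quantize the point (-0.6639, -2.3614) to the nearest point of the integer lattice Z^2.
(-1, -2)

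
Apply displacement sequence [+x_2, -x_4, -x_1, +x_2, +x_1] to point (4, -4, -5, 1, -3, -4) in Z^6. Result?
(4, -2, -5, 0, -3, -4)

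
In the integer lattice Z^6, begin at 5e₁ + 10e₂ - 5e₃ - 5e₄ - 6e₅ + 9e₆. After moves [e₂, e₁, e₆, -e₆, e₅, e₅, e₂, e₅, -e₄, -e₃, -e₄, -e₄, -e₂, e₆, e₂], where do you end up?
(6, 12, -6, -8, -3, 10)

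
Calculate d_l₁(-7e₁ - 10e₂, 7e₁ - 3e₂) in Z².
21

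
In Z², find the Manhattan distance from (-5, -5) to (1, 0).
11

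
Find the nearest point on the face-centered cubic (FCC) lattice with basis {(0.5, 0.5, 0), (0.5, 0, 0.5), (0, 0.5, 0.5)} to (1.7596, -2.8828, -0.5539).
(1.5, -3, -0.5)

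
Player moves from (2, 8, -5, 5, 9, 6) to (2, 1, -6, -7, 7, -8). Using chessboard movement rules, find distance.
14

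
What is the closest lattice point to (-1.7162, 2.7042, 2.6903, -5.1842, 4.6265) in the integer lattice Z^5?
(-2, 3, 3, -5, 5)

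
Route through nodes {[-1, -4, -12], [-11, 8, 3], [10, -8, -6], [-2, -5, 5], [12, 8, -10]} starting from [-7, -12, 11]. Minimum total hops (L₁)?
116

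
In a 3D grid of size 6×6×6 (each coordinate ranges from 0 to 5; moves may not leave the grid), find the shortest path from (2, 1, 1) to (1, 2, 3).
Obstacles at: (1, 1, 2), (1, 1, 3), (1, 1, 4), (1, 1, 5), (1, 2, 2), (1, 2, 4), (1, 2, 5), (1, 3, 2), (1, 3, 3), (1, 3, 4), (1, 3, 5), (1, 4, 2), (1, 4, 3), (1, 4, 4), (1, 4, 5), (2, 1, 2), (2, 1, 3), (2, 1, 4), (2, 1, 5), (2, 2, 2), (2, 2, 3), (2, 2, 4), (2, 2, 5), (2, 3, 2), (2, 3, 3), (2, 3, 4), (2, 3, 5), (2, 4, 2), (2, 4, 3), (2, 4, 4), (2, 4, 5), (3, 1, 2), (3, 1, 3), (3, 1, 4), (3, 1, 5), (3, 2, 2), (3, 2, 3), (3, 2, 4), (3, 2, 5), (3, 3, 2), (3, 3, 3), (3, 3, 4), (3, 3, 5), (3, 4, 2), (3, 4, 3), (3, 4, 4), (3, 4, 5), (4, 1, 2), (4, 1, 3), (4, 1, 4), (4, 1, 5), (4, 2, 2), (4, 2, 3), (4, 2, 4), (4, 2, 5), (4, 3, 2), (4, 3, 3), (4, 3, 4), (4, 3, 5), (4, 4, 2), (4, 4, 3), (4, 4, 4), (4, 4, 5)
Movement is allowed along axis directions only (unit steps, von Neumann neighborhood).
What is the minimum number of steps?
6
(one shortest path: (2, 1, 1) → (1, 1, 1) → (0, 1, 1) → (0, 2, 1) → (0, 2, 2) → (0, 2, 3) → (1, 2, 3))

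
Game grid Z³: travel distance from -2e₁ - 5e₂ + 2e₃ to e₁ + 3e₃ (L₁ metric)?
9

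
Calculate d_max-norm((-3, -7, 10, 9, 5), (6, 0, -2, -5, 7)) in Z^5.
14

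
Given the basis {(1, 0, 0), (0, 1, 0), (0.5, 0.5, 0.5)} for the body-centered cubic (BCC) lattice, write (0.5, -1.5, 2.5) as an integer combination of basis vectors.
-2b₁ - 4b₂ + 5b₃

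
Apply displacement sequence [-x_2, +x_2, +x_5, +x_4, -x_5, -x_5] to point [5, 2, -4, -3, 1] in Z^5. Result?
(5, 2, -4, -2, 0)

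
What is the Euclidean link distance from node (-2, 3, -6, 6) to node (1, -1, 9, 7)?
15.843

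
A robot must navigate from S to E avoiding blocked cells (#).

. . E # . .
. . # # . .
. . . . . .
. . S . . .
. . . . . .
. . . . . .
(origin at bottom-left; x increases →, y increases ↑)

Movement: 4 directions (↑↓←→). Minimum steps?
5
(one shortest path: (2, 2) → (1, 2) → (1, 3) → (1, 4) → (1, 5) → (2, 5))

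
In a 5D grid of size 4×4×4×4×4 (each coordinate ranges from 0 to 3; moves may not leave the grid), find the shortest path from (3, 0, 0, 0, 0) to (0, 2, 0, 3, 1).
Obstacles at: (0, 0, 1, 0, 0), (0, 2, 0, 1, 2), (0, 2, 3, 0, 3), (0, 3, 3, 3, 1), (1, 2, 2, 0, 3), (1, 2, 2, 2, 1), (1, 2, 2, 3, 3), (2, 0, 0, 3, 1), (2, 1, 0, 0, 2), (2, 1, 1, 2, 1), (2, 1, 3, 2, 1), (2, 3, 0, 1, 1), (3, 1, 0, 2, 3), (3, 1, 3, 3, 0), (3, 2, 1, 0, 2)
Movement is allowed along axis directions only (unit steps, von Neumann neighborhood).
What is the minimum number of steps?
9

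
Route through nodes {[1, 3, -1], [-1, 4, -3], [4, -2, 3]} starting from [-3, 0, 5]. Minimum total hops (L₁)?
28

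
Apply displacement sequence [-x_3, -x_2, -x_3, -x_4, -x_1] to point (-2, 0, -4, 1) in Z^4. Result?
(-3, -1, -6, 0)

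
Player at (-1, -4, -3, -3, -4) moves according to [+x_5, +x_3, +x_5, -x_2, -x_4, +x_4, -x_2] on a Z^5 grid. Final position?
(-1, -6, -2, -3, -2)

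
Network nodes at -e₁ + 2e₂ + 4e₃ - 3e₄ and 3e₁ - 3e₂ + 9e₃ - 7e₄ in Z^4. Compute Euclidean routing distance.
9.05539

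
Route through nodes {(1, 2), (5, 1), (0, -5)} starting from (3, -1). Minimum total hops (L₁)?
17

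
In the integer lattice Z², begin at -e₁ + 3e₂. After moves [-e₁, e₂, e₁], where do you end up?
(-1, 4)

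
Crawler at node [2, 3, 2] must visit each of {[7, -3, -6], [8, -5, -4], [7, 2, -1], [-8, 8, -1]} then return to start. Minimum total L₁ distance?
74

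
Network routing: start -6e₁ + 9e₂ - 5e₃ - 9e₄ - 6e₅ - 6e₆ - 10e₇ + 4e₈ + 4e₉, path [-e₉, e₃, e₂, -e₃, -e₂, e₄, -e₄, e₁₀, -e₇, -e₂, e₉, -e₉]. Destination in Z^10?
(-6, 8, -5, -9, -6, -6, -11, 4, 3, 1)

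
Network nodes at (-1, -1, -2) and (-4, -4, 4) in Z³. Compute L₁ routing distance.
12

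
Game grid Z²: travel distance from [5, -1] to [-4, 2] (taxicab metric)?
12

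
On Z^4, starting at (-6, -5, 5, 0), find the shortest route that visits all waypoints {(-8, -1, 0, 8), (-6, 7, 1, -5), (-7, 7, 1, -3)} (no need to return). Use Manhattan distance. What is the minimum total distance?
43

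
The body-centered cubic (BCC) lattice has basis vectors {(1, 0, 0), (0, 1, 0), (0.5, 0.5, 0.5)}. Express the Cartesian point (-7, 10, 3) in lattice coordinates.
-10b₁ + 7b₂ + 6b₃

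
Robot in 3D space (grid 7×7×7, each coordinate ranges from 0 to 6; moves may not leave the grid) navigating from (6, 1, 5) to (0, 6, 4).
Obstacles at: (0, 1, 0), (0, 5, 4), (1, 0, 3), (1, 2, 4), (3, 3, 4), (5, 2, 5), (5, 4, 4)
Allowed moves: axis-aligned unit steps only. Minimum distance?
12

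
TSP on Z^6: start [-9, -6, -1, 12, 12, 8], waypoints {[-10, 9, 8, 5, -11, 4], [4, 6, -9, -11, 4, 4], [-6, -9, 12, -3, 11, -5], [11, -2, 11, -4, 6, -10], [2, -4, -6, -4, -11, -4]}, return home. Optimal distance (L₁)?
302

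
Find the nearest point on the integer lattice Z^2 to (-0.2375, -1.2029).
(0, -1)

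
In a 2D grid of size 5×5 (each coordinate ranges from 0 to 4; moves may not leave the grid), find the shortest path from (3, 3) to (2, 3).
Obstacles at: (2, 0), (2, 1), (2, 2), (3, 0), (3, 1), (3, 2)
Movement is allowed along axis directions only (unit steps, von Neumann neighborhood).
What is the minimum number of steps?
1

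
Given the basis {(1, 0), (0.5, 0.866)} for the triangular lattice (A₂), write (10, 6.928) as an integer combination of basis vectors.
6b₁ + 8b₂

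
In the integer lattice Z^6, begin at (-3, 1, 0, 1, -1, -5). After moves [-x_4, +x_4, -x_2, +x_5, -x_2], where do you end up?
(-3, -1, 0, 1, 0, -5)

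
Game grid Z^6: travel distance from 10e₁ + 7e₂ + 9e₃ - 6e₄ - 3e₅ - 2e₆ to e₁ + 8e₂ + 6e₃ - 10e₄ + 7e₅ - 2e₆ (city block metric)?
27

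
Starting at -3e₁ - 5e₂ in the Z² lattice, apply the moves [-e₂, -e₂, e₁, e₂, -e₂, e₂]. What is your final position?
(-2, -6)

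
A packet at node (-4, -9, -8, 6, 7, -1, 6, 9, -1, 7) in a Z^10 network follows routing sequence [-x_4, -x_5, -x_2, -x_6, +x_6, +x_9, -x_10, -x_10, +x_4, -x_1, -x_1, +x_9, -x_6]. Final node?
(-6, -10, -8, 6, 6, -2, 6, 9, 1, 5)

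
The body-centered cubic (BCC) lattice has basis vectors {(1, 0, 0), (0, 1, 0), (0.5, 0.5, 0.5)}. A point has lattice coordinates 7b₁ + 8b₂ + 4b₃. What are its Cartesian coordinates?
(9, 10, 2)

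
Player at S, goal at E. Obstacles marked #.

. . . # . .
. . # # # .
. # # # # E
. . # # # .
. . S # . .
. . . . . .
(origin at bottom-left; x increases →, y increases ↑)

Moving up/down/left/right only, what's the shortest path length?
7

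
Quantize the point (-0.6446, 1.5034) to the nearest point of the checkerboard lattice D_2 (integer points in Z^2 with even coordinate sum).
(-1, 1)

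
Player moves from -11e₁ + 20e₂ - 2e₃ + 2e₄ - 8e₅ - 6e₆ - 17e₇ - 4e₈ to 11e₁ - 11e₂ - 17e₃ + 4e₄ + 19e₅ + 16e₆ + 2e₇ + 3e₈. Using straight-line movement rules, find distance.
57.4195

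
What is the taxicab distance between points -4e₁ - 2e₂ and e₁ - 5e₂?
8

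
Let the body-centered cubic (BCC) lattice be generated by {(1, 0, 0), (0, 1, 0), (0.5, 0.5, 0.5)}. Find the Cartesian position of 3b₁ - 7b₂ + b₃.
(3.5, -6.5, 0.5)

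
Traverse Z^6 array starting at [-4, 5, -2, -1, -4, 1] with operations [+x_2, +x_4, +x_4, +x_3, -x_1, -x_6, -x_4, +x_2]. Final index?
(-5, 7, -1, 0, -4, 0)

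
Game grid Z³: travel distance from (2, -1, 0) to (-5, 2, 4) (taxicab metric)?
14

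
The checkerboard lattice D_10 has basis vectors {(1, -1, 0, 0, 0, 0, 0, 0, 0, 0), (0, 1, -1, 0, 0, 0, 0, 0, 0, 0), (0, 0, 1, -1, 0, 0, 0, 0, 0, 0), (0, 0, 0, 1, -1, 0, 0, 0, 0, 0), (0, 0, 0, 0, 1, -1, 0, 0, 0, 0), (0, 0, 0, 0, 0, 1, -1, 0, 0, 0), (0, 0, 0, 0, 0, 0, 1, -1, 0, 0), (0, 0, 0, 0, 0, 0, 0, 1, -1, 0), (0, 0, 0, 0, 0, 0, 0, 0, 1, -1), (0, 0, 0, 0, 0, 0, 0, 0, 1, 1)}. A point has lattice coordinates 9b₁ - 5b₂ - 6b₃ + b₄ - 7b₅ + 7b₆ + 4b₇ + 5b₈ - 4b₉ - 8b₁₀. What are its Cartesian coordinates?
(9, -14, -1, 7, -8, 14, -3, 1, -17, -4)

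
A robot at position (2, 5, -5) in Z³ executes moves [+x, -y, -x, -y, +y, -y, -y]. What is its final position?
(2, 2, -5)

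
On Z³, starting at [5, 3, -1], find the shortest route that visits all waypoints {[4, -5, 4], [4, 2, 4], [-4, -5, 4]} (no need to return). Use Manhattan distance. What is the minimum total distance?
22
(one optimal route: (5, 3, -1) → (4, 2, 4) → (4, -5, 4) → (-4, -5, 4))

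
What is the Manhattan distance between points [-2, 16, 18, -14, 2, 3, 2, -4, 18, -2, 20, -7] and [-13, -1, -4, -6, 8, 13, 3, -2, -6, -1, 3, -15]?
127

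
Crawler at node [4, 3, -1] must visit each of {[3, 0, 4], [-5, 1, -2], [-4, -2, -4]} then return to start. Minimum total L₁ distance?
44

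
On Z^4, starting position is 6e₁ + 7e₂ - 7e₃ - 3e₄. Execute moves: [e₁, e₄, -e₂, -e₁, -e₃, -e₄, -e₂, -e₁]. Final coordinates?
(5, 5, -8, -3)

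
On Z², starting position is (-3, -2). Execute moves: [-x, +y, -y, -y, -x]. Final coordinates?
(-5, -3)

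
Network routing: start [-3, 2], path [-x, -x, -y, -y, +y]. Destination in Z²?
(-5, 1)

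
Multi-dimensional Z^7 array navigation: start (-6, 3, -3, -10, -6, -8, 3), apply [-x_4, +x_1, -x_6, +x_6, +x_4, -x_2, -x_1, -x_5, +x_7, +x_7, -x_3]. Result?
(-6, 2, -4, -10, -7, -8, 5)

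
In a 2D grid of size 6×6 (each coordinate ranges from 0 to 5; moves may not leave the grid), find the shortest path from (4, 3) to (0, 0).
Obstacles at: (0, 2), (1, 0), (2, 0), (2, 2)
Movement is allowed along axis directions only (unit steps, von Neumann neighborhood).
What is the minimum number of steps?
7
(one shortest path: (4, 3) → (3, 3) → (2, 3) → (1, 3) → (1, 2) → (1, 1) → (0, 1) → (0, 0))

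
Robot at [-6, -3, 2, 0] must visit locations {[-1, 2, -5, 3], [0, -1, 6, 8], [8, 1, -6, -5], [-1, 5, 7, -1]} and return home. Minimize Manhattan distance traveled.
106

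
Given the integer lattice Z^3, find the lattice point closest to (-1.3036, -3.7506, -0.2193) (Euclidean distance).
(-1, -4, 0)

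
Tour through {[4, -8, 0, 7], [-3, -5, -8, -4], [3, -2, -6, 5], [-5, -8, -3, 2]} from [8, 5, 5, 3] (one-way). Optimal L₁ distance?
73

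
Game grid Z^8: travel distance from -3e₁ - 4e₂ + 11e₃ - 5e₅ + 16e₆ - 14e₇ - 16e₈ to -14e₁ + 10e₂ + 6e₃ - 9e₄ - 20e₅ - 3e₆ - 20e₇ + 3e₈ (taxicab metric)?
98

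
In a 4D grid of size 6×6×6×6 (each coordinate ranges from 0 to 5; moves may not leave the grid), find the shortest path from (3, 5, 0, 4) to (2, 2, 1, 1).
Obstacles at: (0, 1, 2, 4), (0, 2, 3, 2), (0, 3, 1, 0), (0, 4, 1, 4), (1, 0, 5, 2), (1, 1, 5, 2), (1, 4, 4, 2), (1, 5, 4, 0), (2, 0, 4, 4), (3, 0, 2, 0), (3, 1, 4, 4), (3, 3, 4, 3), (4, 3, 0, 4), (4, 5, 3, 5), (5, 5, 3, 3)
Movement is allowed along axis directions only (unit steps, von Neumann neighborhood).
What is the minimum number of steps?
8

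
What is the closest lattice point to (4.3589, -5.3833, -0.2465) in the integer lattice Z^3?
(4, -5, 0)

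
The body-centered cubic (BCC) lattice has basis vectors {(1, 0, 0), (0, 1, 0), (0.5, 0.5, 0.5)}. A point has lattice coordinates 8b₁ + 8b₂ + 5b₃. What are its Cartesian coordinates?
(10.5, 10.5, 2.5)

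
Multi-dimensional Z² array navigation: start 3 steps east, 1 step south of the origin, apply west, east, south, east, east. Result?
(5, -2)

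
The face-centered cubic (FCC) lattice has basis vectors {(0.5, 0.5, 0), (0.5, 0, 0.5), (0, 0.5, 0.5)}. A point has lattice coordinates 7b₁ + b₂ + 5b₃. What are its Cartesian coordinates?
(4, 6, 3)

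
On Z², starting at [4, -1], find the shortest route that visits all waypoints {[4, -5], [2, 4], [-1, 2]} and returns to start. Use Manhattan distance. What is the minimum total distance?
28
(one optimal route: (4, -1) → (4, -5) → (2, 4) → (-1, 2) → (4, -1))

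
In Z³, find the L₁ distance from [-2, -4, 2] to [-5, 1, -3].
13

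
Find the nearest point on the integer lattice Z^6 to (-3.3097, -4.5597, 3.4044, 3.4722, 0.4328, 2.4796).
(-3, -5, 3, 3, 0, 2)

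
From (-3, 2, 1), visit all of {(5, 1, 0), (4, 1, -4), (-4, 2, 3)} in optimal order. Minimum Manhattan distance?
21
(one optimal route: (-3, 2, 1) → (-4, 2, 3) → (5, 1, 0) → (4, 1, -4))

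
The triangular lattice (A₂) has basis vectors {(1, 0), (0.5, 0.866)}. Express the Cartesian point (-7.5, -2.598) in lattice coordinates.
-6b₁ - 3b₂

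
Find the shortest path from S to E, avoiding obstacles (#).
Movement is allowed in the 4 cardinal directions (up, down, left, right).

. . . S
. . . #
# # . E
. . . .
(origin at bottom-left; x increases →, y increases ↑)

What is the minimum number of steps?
4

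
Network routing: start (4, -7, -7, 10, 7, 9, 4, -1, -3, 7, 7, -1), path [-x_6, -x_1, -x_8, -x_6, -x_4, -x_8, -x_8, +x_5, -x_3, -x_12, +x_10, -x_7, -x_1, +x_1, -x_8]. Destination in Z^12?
(3, -7, -8, 9, 8, 7, 3, -5, -3, 8, 7, -2)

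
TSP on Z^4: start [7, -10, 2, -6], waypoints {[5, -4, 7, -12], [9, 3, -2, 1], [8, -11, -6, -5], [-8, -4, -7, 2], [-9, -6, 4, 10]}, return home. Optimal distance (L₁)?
148
(one optimal route: (7, -10, 2, -6) → (5, -4, 7, -12) → (-9, -6, 4, 10) → (-8, -4, -7, 2) → (9, 3, -2, 1) → (8, -11, -6, -5) → (7, -10, 2, -6))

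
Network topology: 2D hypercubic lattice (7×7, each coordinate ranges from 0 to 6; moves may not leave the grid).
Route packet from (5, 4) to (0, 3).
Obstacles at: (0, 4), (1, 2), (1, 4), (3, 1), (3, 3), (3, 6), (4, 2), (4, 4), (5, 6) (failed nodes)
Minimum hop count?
8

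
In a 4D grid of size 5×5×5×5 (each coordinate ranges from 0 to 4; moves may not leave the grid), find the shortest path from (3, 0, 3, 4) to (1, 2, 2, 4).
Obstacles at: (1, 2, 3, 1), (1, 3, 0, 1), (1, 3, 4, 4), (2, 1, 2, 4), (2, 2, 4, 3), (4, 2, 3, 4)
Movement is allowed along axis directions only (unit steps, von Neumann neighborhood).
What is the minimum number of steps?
5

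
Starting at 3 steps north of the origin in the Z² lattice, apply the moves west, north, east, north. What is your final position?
(0, 5)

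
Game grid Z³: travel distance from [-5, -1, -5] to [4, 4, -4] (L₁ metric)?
15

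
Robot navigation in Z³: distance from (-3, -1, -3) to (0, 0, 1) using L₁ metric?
8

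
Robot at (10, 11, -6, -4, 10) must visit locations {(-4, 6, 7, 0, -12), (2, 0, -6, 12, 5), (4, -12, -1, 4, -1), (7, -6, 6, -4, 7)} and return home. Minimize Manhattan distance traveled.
204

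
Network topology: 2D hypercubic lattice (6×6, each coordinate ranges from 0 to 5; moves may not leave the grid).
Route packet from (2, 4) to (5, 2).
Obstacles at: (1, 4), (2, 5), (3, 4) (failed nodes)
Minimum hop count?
5
(one shortest path: (2, 4) → (2, 3) → (3, 3) → (4, 3) → (5, 3) → (5, 2))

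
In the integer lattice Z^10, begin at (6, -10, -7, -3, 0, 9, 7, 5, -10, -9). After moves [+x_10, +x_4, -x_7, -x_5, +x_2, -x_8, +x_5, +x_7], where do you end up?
(6, -9, -7, -2, 0, 9, 7, 4, -10, -8)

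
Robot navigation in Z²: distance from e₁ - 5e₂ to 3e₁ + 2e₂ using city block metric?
9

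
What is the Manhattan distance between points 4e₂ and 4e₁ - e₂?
9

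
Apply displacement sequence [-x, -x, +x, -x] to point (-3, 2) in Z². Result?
(-5, 2)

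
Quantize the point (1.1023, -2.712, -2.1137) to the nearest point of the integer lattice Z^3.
(1, -3, -2)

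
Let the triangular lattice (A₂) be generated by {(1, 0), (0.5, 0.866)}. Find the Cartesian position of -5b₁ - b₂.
(-5.5, -0.866)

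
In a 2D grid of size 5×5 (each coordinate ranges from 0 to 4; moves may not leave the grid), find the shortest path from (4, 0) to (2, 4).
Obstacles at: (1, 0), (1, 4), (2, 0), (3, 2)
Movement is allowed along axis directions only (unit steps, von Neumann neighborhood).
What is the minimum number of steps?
6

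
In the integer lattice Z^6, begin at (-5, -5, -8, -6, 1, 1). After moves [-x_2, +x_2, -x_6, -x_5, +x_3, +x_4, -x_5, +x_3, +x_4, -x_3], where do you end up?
(-5, -5, -7, -4, -1, 0)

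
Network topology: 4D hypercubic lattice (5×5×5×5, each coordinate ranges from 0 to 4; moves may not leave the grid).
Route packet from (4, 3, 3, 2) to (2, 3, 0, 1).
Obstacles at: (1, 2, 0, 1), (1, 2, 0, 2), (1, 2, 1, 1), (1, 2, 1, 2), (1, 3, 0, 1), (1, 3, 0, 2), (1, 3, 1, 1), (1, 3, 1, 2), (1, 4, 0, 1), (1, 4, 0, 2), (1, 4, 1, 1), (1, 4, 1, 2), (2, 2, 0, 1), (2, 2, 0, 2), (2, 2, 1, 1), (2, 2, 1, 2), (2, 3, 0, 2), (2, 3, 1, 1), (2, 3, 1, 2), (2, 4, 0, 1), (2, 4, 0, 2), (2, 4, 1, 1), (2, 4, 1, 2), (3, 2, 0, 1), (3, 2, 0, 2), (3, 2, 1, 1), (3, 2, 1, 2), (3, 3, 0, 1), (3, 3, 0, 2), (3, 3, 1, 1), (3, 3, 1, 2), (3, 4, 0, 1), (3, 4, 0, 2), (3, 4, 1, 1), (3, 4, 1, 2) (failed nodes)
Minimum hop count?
8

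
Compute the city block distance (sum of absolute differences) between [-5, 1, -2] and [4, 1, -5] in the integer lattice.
12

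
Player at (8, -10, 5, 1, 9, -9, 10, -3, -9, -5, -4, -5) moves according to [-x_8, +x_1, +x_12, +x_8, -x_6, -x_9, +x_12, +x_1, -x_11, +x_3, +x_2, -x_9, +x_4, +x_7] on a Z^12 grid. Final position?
(10, -9, 6, 2, 9, -10, 11, -3, -11, -5, -5, -3)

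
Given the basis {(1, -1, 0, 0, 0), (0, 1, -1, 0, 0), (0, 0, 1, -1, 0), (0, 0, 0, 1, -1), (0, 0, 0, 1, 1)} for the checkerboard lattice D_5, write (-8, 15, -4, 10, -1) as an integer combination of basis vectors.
-8b₁ + 7b₂ + 3b₃ + 7b₄ + 6b₅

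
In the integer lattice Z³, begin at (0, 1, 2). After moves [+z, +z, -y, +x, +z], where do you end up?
(1, 0, 5)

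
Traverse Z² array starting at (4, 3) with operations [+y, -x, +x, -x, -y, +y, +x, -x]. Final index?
(3, 4)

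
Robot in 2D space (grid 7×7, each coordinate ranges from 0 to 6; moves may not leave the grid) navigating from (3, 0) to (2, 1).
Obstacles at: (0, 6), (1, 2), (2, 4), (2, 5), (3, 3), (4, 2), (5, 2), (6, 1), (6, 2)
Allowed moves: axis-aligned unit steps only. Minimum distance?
2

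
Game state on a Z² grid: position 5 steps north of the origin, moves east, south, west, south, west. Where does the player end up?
(-1, 3)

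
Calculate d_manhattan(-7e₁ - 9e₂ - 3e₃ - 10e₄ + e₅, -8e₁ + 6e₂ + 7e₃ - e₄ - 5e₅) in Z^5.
41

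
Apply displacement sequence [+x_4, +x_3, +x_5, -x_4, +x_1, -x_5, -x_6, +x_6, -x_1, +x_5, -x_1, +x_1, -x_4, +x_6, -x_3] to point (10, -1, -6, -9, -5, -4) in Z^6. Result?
(10, -1, -6, -10, -4, -3)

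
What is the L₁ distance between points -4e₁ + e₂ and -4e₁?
1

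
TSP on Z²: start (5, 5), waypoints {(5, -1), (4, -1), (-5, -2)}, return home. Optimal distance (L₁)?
34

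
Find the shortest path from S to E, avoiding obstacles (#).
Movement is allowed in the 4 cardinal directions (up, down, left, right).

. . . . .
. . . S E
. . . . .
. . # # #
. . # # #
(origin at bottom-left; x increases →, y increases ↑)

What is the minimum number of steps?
1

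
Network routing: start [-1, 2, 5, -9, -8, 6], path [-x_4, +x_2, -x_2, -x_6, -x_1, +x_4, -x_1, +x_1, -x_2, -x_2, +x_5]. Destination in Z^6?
(-2, 0, 5, -9, -7, 5)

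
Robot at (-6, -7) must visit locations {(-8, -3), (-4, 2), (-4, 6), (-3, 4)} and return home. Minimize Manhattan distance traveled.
36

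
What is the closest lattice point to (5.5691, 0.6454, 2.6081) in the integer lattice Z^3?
(6, 1, 3)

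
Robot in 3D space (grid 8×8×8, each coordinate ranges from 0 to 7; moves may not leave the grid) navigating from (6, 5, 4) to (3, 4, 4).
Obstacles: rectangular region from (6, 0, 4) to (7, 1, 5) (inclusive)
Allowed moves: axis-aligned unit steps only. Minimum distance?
4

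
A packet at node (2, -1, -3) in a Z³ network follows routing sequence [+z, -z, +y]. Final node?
(2, 0, -3)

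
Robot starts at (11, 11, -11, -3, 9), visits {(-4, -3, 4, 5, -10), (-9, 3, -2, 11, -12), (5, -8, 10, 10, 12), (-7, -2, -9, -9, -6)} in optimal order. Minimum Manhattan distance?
166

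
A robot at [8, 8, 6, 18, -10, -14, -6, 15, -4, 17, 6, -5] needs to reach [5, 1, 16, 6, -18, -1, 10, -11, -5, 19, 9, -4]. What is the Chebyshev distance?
26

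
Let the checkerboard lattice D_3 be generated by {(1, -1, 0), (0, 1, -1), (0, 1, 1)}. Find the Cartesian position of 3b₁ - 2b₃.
(3, -5, -2)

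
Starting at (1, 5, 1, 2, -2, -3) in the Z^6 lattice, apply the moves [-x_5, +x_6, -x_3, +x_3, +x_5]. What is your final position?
(1, 5, 1, 2, -2, -2)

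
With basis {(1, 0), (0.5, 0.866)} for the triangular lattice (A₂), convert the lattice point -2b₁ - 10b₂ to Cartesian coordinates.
(-7, -8.66)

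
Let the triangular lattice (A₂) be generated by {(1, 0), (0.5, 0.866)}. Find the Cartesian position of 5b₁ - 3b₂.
(3.5, -2.598)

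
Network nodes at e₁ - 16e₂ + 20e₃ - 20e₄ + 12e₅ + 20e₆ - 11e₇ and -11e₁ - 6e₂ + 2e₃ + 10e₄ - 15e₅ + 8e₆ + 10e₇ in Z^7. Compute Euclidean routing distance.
52.7447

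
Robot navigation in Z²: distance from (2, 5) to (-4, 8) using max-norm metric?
6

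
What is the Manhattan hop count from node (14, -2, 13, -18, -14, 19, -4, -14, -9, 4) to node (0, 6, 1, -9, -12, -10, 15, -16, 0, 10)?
110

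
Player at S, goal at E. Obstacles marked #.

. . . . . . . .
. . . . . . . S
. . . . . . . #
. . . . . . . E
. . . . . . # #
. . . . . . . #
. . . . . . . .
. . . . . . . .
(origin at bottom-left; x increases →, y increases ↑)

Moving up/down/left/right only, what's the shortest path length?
4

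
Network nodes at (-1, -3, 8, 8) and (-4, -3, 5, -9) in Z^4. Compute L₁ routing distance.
23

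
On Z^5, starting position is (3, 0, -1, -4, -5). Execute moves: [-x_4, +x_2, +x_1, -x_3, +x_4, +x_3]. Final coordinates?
(4, 1, -1, -4, -5)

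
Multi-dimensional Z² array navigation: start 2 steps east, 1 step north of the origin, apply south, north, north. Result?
(2, 2)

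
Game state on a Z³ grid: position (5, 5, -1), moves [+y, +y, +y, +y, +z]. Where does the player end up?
(5, 9, 0)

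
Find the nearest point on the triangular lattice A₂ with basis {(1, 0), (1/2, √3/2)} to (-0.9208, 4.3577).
(-0.5, 4.33)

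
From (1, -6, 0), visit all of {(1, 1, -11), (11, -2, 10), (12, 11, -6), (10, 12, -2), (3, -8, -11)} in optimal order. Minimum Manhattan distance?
86
(one optimal route: (1, -6, 0) → (3, -8, -11) → (1, 1, -11) → (12, 11, -6) → (10, 12, -2) → (11, -2, 10))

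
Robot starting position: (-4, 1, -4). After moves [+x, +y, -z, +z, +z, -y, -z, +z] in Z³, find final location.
(-3, 1, -3)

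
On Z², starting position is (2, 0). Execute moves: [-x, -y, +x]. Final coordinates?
(2, -1)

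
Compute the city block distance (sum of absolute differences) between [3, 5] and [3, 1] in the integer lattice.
4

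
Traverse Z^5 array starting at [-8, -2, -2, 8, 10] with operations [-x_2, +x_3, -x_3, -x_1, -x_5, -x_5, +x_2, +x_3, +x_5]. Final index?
(-9, -2, -1, 8, 9)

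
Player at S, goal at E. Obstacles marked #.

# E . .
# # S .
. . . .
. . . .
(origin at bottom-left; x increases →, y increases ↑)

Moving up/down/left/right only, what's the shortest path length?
2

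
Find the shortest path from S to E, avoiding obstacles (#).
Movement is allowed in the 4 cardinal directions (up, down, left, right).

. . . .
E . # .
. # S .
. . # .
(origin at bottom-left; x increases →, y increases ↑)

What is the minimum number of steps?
7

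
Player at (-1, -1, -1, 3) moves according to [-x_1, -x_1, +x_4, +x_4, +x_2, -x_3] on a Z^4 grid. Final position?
(-3, 0, -2, 5)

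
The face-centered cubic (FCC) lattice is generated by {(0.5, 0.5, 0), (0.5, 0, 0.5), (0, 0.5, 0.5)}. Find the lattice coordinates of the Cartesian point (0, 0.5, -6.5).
7b₁ - 7b₂ - 6b₃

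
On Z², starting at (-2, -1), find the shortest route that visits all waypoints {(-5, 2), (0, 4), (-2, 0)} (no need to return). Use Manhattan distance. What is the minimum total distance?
13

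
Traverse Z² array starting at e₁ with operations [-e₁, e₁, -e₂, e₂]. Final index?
(1, 0)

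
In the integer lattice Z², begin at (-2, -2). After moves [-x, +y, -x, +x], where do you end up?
(-3, -1)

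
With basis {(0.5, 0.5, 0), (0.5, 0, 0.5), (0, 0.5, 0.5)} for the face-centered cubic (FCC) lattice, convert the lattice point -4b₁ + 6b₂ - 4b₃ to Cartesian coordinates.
(1, -4, 1)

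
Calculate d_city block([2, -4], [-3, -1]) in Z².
8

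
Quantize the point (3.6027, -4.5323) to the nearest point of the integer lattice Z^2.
(4, -5)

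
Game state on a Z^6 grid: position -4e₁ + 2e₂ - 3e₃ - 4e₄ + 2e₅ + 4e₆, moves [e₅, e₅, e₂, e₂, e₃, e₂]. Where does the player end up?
(-4, 5, -2, -4, 4, 4)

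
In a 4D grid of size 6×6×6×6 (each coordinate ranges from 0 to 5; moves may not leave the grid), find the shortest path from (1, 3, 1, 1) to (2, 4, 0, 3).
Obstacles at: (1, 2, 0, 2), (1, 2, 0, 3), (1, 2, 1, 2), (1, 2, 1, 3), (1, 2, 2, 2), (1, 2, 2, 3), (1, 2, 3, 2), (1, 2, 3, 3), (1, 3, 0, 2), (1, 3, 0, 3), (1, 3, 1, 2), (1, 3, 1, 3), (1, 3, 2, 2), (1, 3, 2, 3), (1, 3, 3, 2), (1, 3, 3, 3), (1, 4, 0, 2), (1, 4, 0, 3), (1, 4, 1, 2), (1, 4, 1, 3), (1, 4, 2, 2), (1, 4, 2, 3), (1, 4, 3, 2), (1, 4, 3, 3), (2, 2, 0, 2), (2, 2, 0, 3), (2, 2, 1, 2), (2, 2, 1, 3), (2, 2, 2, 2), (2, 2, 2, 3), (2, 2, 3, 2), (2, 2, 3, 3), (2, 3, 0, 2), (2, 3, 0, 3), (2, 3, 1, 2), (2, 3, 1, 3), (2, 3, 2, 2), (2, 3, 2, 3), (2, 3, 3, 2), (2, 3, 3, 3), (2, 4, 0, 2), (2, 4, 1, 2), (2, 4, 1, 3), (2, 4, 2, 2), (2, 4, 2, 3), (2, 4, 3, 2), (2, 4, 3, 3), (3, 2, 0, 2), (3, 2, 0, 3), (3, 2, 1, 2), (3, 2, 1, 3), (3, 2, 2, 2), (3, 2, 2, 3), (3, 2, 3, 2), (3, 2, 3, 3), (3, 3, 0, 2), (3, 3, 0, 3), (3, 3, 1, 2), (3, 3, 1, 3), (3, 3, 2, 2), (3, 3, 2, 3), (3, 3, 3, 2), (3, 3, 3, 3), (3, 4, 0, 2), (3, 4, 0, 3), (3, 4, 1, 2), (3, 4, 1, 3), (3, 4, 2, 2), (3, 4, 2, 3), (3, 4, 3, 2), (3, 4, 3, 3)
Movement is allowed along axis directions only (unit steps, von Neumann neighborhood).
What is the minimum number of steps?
7
(one shortest path: (1, 3, 1, 1) → (2, 3, 1, 1) → (2, 4, 1, 1) → (2, 5, 1, 1) → (2, 5, 0, 1) → (2, 5, 0, 2) → (2, 5, 0, 3) → (2, 4, 0, 3))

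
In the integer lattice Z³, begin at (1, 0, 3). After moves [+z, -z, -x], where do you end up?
(0, 0, 3)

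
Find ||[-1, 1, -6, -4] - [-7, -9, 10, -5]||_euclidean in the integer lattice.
19.8242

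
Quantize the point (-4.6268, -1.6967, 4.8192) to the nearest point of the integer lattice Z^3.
(-5, -2, 5)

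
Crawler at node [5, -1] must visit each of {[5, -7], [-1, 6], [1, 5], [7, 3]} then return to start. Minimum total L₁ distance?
42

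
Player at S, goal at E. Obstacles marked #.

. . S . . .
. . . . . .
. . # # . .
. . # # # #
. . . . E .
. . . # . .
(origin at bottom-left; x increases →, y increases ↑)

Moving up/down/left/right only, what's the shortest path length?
8
(one shortest path: (2, 5) → (1, 5) → (1, 4) → (1, 3) → (1, 2) → (1, 1) → (2, 1) → (3, 1) → (4, 1))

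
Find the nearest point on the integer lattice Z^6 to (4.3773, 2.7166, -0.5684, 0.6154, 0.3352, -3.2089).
(4, 3, -1, 1, 0, -3)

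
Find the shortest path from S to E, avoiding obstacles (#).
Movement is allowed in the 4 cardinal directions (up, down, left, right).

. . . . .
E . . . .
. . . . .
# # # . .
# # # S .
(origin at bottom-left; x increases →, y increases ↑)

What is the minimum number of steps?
6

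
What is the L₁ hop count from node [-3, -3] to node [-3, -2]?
1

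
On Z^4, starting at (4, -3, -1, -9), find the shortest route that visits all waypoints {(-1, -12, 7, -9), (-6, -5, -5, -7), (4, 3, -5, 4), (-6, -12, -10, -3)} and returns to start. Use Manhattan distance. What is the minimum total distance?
118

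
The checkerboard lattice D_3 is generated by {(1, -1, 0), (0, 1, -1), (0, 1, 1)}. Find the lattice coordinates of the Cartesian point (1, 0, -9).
b₁ + 5b₂ - 4b₃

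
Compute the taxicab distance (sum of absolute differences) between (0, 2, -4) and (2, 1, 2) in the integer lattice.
9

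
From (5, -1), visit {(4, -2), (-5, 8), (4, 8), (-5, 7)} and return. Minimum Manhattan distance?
40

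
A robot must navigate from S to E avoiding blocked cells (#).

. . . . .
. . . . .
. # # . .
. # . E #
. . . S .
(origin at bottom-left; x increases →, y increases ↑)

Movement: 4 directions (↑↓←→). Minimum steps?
1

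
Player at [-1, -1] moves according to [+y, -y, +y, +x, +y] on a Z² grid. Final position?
(0, 1)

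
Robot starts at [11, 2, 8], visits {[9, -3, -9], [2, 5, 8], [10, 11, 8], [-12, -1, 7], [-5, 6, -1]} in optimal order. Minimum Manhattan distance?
98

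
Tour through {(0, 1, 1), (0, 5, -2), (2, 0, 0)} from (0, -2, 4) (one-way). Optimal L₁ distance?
19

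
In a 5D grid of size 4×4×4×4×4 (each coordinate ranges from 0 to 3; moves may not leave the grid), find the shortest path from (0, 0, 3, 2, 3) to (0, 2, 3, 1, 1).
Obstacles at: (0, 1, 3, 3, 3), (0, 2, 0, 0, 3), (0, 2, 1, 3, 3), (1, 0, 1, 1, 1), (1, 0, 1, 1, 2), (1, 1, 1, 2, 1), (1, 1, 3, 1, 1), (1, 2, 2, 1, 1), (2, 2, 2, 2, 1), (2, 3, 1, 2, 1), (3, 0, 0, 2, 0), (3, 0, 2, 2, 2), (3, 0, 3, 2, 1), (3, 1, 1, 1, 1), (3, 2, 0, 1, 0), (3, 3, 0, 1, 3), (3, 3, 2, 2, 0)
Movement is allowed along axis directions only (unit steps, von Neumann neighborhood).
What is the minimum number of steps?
5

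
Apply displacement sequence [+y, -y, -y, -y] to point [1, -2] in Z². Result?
(1, -4)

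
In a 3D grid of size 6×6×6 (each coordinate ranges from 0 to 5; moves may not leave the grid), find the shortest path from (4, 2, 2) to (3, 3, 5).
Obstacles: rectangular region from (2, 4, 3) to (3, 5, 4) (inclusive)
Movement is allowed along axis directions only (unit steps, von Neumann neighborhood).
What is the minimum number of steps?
5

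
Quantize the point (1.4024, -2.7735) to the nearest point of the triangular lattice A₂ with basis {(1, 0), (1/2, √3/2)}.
(1.5, -2.598)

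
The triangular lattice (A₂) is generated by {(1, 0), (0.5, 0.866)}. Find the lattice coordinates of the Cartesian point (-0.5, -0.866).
-b₂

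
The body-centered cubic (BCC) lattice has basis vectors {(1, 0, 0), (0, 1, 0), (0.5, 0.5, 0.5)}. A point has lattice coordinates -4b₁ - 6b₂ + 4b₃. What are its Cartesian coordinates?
(-2, -4, 2)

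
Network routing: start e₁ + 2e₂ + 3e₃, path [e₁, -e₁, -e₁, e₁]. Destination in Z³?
(1, 2, 3)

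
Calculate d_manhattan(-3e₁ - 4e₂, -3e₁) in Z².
4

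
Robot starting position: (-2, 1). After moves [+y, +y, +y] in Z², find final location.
(-2, 4)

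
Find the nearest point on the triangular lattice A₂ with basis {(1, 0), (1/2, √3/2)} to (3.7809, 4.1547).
(3.5, 4.33)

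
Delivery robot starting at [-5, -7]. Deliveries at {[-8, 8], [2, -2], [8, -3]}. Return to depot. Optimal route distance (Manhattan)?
62
(one optimal route: (-5, -7) → (-8, 8) → (2, -2) → (8, -3) → (-5, -7))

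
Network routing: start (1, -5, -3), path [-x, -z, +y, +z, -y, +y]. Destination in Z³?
(0, -4, -3)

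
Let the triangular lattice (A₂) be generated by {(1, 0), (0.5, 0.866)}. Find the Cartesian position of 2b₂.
(1, 1.732)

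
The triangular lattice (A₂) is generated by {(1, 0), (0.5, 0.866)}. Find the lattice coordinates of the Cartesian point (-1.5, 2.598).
-3b₁ + 3b₂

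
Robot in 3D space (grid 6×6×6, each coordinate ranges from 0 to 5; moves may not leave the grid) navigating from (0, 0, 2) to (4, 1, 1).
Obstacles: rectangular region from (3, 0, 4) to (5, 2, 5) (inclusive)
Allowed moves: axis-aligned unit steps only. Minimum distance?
6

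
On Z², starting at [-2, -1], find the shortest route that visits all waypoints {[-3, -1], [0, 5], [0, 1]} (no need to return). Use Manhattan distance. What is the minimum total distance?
10
(one optimal route: (-2, -1) → (-3, -1) → (0, 1) → (0, 5))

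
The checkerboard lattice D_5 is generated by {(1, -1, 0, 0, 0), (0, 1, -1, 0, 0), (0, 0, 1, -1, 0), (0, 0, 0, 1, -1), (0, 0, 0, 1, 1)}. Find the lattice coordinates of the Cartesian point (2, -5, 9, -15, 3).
2b₁ - 3b₂ + 6b₃ - 6b₄ - 3b₅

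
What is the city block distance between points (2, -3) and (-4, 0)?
9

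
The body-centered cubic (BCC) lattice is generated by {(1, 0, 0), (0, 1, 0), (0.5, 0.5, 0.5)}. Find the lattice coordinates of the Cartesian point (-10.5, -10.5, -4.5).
-6b₁ - 6b₂ - 9b₃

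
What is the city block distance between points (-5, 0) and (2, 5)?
12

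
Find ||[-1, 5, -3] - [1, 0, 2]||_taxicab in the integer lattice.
12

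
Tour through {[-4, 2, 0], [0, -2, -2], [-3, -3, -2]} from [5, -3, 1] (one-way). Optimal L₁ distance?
21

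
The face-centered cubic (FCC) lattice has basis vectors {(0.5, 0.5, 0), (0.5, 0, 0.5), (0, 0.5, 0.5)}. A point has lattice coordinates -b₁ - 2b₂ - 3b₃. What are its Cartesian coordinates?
(-1.5, -2, -2.5)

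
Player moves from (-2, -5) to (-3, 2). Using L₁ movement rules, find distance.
8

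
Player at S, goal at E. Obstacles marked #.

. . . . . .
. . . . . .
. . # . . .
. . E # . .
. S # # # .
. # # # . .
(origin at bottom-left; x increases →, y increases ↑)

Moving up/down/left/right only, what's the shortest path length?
2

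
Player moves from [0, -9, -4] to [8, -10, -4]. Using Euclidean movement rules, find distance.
8.06226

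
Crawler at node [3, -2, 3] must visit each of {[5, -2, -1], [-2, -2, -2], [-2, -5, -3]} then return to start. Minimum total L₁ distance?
32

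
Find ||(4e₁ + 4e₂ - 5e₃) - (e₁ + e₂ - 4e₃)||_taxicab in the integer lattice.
7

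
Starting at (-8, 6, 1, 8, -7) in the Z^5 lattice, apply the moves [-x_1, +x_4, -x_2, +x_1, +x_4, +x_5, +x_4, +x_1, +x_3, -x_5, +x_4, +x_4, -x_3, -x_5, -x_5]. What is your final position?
(-7, 5, 1, 13, -9)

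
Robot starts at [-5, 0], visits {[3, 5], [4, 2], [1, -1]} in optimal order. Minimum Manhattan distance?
17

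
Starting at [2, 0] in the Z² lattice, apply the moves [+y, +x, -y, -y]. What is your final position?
(3, -1)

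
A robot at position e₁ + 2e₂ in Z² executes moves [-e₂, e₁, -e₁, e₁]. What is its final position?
(2, 1)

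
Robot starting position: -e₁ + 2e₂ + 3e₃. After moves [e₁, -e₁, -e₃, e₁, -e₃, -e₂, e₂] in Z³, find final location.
(0, 2, 1)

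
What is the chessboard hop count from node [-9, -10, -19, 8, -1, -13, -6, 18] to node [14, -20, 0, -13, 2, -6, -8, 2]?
23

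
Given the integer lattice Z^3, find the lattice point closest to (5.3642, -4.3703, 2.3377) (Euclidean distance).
(5, -4, 2)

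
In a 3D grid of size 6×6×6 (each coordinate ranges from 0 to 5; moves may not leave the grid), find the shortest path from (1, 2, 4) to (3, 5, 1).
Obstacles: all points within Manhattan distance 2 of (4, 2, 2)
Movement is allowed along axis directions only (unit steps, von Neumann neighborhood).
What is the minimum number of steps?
8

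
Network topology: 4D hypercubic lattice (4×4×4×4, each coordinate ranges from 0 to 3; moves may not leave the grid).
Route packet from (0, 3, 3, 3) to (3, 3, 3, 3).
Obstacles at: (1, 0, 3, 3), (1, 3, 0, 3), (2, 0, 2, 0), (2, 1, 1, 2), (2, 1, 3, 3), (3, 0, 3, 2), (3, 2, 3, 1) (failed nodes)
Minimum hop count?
3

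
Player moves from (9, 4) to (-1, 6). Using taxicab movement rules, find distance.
12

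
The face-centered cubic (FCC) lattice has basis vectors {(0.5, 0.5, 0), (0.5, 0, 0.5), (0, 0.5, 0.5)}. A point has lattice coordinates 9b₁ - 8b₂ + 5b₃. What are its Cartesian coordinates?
(0.5, 7, -1.5)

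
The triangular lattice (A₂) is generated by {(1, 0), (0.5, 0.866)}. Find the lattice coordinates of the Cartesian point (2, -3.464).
4b₁ - 4b₂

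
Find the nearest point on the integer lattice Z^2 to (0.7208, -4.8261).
(1, -5)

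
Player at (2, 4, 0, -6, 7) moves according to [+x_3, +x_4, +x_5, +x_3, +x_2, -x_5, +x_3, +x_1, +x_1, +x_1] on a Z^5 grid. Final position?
(5, 5, 3, -5, 7)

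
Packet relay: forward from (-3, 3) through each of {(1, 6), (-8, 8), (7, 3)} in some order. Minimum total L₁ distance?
30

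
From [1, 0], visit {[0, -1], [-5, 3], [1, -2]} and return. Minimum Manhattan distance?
22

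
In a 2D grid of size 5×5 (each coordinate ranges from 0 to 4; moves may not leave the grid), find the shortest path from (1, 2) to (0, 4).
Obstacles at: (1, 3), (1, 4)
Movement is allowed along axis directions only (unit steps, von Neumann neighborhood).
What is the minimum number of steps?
3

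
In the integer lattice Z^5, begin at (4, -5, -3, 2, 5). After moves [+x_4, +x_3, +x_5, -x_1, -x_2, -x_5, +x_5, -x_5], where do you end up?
(3, -6, -2, 3, 5)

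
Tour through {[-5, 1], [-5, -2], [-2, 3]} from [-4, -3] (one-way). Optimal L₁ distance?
10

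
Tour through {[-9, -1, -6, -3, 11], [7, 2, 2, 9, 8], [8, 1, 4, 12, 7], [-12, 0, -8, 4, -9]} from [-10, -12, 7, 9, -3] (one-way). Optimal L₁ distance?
123
(one optimal route: (-10, -12, 7, 9, -3) → (-12, 0, -8, 4, -9) → (-9, -1, -6, -3, 11) → (7, 2, 2, 9, 8) → (8, 1, 4, 12, 7))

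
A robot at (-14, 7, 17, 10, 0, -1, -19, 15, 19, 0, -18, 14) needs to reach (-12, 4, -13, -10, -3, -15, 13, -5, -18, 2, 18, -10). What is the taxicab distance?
223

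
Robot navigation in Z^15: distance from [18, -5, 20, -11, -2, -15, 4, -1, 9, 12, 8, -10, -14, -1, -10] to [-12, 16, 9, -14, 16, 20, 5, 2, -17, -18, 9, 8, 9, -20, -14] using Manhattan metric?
243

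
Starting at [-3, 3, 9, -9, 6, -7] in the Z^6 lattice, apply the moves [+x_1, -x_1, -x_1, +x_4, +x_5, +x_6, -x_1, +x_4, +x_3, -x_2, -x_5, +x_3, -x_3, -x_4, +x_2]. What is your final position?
(-5, 3, 10, -8, 6, -6)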